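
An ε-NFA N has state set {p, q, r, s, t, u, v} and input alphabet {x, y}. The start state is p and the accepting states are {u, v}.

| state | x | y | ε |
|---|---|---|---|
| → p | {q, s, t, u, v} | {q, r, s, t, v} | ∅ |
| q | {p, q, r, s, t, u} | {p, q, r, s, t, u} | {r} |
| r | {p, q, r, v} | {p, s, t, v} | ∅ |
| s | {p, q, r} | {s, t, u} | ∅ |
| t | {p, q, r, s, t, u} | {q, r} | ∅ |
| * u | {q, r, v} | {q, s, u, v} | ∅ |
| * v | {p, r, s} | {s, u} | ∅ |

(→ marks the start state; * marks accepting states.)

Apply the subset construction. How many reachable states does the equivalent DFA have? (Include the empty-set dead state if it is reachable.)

4

Start state of the DFA: {p} (ε-closure of the NFA start).
{p} --x--> {q, r, s, t, u, v}  [new]
{p} --y--> {q, r, s, t, v}  [new]
{q, r, s, t, u, v} --x--> {p, q, r, s, t, u, v}  [new]
{q, r, s, t, u, v} --y--> {p, q, r, s, t, u, v}  [seen]
{q, r, s, t, v} --x--> {p, q, r, s, t, u, v}  [seen]
{q, r, s, t, v} --y--> {p, q, r, s, t, u, v}  [seen]
{p, q, r, s, t, u, v} --x--> {p, q, r, s, t, u, v}  [seen]
{p, q, r, s, t, u, v} --y--> {p, q, r, s, t, u, v}  [seen]
Reachable DFA states: {p}, {q, r, s, t, u, v}, {q, r, s, t, v}, {p, q, r, s, t, u, v}.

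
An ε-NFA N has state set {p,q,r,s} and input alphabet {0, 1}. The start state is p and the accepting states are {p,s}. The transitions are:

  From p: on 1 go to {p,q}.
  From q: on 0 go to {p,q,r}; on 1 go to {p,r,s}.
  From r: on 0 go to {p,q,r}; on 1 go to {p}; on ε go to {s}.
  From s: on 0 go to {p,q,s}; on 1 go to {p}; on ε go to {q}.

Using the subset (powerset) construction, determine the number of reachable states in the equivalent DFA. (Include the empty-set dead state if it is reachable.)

4

Start state of the DFA: {p} (ε-closure of the NFA start).
{p} --0--> ∅  [new]
{p} --1--> {p,q}  [new]
∅ --0--> ∅  [seen]
∅ --1--> ∅  [seen]
{p,q} --0--> {p,q,r,s}  [new]
{p,q} --1--> {p,q,r,s}  [seen]
{p,q,r,s} --0--> {p,q,r,s}  [seen]
{p,q,r,s} --1--> {p,q,r,s}  [seen]
Reachable DFA states: {p}, ∅, {p,q}, {p,q,r,s}.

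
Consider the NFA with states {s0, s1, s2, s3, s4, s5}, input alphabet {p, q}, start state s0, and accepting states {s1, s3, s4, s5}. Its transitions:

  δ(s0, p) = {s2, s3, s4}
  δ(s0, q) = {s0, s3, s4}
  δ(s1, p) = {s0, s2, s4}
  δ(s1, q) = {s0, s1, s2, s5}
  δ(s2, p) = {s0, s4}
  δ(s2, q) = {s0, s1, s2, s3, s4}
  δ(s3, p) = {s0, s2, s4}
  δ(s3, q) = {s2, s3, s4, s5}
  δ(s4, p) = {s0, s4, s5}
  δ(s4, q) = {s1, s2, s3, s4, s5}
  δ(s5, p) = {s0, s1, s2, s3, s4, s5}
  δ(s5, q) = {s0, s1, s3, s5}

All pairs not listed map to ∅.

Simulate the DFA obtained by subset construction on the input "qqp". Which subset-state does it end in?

{s0, s1, s2, s3, s4, s5}

Start: {s0}.
δ(s0,q) = {s0, s3, s4}.
Union: {s0, s3, s4}.
After q: {s0, s3, s4}.
δ(s0,q) = {s0, s3, s4}; δ(s3,q) = {s2, s3, s4, s5}; δ(s4,q) = {s1, s2, s3, s4, s5}.
Union: {s0, s1, s2, s3, s4, s5}.
After q: {s0, s1, s2, s3, s4, s5}.
δ(s0,p) = {s2, s3, s4}; δ(s1,p) = {s0, s2, s4}; δ(s2,p) = {s0, s4}; δ(s3,p) = {s0, s2, s4}; δ(s4,p) = {s0, s4, s5}; δ(s5,p) = {s0, s1, s2, s3, s4, s5}.
Union: {s0, s1, s2, s3, s4, s5}.
After p: {s0, s1, s2, s3, s4, s5}.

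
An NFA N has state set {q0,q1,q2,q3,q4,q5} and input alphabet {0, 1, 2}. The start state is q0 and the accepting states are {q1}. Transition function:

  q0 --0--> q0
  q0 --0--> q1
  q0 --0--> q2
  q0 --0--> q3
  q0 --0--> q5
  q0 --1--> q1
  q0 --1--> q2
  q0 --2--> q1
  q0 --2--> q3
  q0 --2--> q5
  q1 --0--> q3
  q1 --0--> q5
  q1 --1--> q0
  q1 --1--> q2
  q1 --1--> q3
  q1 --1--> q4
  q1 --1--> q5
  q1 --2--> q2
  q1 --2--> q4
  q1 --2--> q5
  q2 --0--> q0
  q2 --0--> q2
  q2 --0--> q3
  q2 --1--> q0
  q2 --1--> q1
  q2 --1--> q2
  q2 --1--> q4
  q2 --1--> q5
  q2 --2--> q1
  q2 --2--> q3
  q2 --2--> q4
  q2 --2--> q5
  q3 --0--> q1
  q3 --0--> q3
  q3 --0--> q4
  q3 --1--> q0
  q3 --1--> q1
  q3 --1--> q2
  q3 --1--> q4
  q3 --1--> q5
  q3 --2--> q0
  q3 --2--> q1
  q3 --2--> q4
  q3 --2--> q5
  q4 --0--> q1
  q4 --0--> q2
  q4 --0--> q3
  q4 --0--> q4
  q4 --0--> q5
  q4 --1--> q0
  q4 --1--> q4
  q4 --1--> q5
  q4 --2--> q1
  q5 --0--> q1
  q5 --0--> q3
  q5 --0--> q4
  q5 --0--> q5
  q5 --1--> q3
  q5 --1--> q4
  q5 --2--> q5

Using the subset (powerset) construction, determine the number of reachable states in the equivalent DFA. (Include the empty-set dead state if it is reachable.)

Start state of the DFA: {q0}.
{q0} --0--> {q0,q1,q2,q3,q5}  [new]
{q0} --1--> {q1,q2}  [new]
{q0} --2--> {q1,q3,q5}  [new]
{q0,q1,q2,q3,q5} --0--> {q0,q1,q2,q3,q4,q5}  [new]
{q0,q1,q2,q3,q5} --1--> {q0,q1,q2,q3,q4,q5}  [seen]
{q0,q1,q2,q3,q5} --2--> {q0,q1,q2,q3,q4,q5}  [seen]
{q1,q2} --0--> {q0,q2,q3,q5}  [new]
{q1,q2} --1--> {q0,q1,q2,q3,q4,q5}  [seen]
{q1,q2} --2--> {q1,q2,q3,q4,q5}  [new]
{q1,q3,q5} --0--> {q1,q3,q4,q5}  [new]
{q1,q3,q5} --1--> {q0,q1,q2,q3,q4,q5}  [seen]
{q1,q3,q5} --2--> {q0,q1,q2,q4,q5}  [new]
{q0,q1,q2,q3,q4,q5} --0--> {q0,q1,q2,q3,q4,q5}  [seen]
{q0,q1,q2,q3,q4,q5} --1--> {q0,q1,q2,q3,q4,q5}  [seen]
{q0,q1,q2,q3,q4,q5} --2--> {q0,q1,q2,q3,q4,q5}  [seen]
{q0,q2,q3,q5} --0--> {q0,q1,q2,q3,q4,q5}  [seen]
{q0,q2,q3,q5} --1--> {q0,q1,q2,q3,q4,q5}  [seen]
{q0,q2,q3,q5} --2--> {q0,q1,q3,q4,q5}  [new]
{q1,q2,q3,q4,q5} --0--> {q0,q1,q2,q3,q4,q5}  [seen]
{q1,q2,q3,q4,q5} --1--> {q0,q1,q2,q3,q4,q5}  [seen]
{q1,q2,q3,q4,q5} --2--> {q0,q1,q2,q3,q4,q5}  [seen]
{q1,q3,q4,q5} --0--> {q1,q2,q3,q4,q5}  [seen]
{q1,q3,q4,q5} --1--> {q0,q1,q2,q3,q4,q5}  [seen]
{q1,q3,q4,q5} --2--> {q0,q1,q2,q4,q5}  [seen]
{q0,q1,q2,q4,q5} --0--> {q0,q1,q2,q3,q4,q5}  [seen]
{q0,q1,q2,q4,q5} --1--> {q0,q1,q2,q3,q4,q5}  [seen]
{q0,q1,q2,q4,q5} --2--> {q1,q2,q3,q4,q5}  [seen]
{q0,q1,q3,q4,q5} --0--> {q0,q1,q2,q3,q4,q5}  [seen]
{q0,q1,q3,q4,q5} --1--> {q0,q1,q2,q3,q4,q5}  [seen]
{q0,q1,q3,q4,q5} --2--> {q0,q1,q2,q3,q4,q5}  [seen]
Reachable DFA states: {q0}, {q0,q1,q2,q3,q5}, {q1,q2}, {q1,q3,q5}, {q0,q1,q2,q3,q4,q5}, {q0,q2,q3,q5}, {q1,q2,q3,q4,q5}, {q1,q3,q4,q5}, {q0,q1,q2,q4,q5}, {q0,q1,q3,q4,q5}.

10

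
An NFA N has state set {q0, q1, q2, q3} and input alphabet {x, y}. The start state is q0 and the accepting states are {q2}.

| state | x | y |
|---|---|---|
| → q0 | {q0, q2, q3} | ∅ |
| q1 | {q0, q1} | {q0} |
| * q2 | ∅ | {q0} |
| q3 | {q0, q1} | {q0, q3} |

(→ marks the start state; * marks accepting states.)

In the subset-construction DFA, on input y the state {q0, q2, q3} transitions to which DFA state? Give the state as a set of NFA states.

{q0, q3}

δ(q0,y) = ∅; δ(q2,y) = {q0}; δ(q3,y) = {q0, q3}.
Union: {q0, q3}.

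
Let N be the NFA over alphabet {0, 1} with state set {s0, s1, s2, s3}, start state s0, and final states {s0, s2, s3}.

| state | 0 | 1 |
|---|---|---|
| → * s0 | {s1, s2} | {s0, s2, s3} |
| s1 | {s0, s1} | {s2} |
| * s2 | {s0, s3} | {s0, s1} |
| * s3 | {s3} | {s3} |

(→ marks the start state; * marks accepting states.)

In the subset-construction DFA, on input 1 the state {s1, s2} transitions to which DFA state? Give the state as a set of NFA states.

{s0, s1, s2}

δ(s1,1) = {s2}; δ(s2,1) = {s0, s1}.
Union: {s0, s1, s2}.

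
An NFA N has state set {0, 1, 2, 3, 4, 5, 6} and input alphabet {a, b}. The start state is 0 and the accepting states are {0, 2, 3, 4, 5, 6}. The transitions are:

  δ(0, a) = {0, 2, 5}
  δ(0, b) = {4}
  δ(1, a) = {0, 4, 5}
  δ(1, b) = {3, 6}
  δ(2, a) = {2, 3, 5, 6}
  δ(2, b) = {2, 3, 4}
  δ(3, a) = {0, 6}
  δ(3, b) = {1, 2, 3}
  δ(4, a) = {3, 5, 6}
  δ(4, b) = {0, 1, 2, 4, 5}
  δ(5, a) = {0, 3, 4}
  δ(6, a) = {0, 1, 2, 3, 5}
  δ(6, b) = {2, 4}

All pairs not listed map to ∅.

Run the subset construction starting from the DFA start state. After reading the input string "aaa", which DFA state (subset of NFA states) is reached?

Start: {0}.
δ(0,a) = {0, 2, 5}.
Union: {0, 2, 5}.
After a: {0, 2, 5}.
δ(0,a) = {0, 2, 5}; δ(2,a) = {2, 3, 5, 6}; δ(5,a) = {0, 3, 4}.
Union: {0, 2, 3, 4, 5, 6}.
After a: {0, 2, 3, 4, 5, 6}.
δ(0,a) = {0, 2, 5}; δ(2,a) = {2, 3, 5, 6}; δ(3,a) = {0, 6}; δ(4,a) = {3, 5, 6}; δ(5,a) = {0, 3, 4}; δ(6,a) = {0, 1, 2, 3, 5}.
Union: {0, 1, 2, 3, 4, 5, 6}.
After a: {0, 1, 2, 3, 4, 5, 6}.

{0, 1, 2, 3, 4, 5, 6}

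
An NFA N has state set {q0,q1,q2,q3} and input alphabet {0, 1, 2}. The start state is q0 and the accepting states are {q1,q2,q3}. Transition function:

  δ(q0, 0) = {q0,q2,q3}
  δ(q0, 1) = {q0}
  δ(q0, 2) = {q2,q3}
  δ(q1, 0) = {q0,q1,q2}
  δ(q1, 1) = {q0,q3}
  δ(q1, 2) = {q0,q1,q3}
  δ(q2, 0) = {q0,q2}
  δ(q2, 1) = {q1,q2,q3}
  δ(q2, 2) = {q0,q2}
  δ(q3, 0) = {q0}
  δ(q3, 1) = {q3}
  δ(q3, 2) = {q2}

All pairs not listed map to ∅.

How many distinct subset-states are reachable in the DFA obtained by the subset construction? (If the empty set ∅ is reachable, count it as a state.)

Start state of the DFA: {q0}.
{q0} --0--> {q0,q2,q3}  [new]
{q0} --1--> {q0}  [seen]
{q0} --2--> {q2,q3}  [new]
{q0,q2,q3} --0--> {q0,q2,q3}  [seen]
{q0,q2,q3} --1--> {q0,q1,q2,q3}  [new]
{q0,q2,q3} --2--> {q0,q2,q3}  [seen]
{q2,q3} --0--> {q0,q2}  [new]
{q2,q3} --1--> {q1,q2,q3}  [new]
{q2,q3} --2--> {q0,q2}  [seen]
{q0,q1,q2,q3} --0--> {q0,q1,q2,q3}  [seen]
{q0,q1,q2,q3} --1--> {q0,q1,q2,q3}  [seen]
{q0,q1,q2,q3} --2--> {q0,q1,q2,q3}  [seen]
{q0,q2} --0--> {q0,q2,q3}  [seen]
{q0,q2} --1--> {q0,q1,q2,q3}  [seen]
{q0,q2} --2--> {q0,q2,q3}  [seen]
{q1,q2,q3} --0--> {q0,q1,q2}  [new]
{q1,q2,q3} --1--> {q0,q1,q2,q3}  [seen]
{q1,q2,q3} --2--> {q0,q1,q2,q3}  [seen]
{q0,q1,q2} --0--> {q0,q1,q2,q3}  [seen]
{q0,q1,q2} --1--> {q0,q1,q2,q3}  [seen]
{q0,q1,q2} --2--> {q0,q1,q2,q3}  [seen]
Reachable DFA states: {q0}, {q0,q2,q3}, {q2,q3}, {q0,q1,q2,q3}, {q0,q2}, {q1,q2,q3}, {q0,q1,q2}.

7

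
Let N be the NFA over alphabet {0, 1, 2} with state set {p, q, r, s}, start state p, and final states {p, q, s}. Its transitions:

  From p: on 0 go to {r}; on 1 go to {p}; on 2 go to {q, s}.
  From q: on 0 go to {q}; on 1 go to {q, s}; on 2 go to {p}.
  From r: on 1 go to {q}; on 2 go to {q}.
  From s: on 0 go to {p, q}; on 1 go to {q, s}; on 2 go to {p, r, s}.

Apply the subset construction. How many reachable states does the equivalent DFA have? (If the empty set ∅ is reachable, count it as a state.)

Start state of the DFA: {p}.
{p} --0--> {r}  [new]
{p} --1--> {p}  [seen]
{p} --2--> {q, s}  [new]
{r} --0--> ∅  [new]
{r} --1--> {q}  [new]
{r} --2--> {q}  [seen]
{q, s} --0--> {p, q}  [new]
{q, s} --1--> {q, s}  [seen]
{q, s} --2--> {p, r, s}  [new]
∅ --0--> ∅  [seen]
∅ --1--> ∅  [seen]
∅ --2--> ∅  [seen]
{q} --0--> {q}  [seen]
{q} --1--> {q, s}  [seen]
{q} --2--> {p}  [seen]
{p, q} --0--> {q, r}  [new]
{p, q} --1--> {p, q, s}  [new]
{p, q} --2--> {p, q, s}  [seen]
{p, r, s} --0--> {p, q, r}  [new]
{p, r, s} --1--> {p, q, s}  [seen]
{p, r, s} --2--> {p, q, r, s}  [new]
{q, r} --0--> {q}  [seen]
{q, r} --1--> {q, s}  [seen]
{q, r} --2--> {p, q}  [seen]
{p, q, s} --0--> {p, q, r}  [seen]
{p, q, s} --1--> {p, q, s}  [seen]
{p, q, s} --2--> {p, q, r, s}  [seen]
{p, q, r} --0--> {q, r}  [seen]
{p, q, r} --1--> {p, q, s}  [seen]
{p, q, r} --2--> {p, q, s}  [seen]
{p, q, r, s} --0--> {p, q, r}  [seen]
{p, q, r, s} --1--> {p, q, s}  [seen]
{p, q, r, s} --2--> {p, q, r, s}  [seen]
Reachable DFA states: {p}, {r}, {q, s}, ∅, {q}, {p, q}, {p, r, s}, {q, r}, {p, q, s}, {p, q, r}, {p, q, r, s}.

11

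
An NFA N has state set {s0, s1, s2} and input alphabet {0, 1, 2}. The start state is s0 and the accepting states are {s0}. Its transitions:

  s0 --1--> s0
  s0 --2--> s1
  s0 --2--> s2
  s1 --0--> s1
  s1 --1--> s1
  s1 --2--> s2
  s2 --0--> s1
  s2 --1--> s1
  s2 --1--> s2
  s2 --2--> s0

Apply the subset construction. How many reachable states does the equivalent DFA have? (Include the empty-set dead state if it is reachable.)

7

Start state of the DFA: {s0}.
{s0} --0--> ∅  [new]
{s0} --1--> {s0}  [seen]
{s0} --2--> {s1, s2}  [new]
∅ --0--> ∅  [seen]
∅ --1--> ∅  [seen]
∅ --2--> ∅  [seen]
{s1, s2} --0--> {s1}  [new]
{s1, s2} --1--> {s1, s2}  [seen]
{s1, s2} --2--> {s0, s2}  [new]
{s1} --0--> {s1}  [seen]
{s1} --1--> {s1}  [seen]
{s1} --2--> {s2}  [new]
{s0, s2} --0--> {s1}  [seen]
{s0, s2} --1--> {s0, s1, s2}  [new]
{s0, s2} --2--> {s0, s1, s2}  [seen]
{s2} --0--> {s1}  [seen]
{s2} --1--> {s1, s2}  [seen]
{s2} --2--> {s0}  [seen]
{s0, s1, s2} --0--> {s1}  [seen]
{s0, s1, s2} --1--> {s0, s1, s2}  [seen]
{s0, s1, s2} --2--> {s0, s1, s2}  [seen]
Reachable DFA states: {s0}, ∅, {s1, s2}, {s1}, {s0, s2}, {s2}, {s0, s1, s2}.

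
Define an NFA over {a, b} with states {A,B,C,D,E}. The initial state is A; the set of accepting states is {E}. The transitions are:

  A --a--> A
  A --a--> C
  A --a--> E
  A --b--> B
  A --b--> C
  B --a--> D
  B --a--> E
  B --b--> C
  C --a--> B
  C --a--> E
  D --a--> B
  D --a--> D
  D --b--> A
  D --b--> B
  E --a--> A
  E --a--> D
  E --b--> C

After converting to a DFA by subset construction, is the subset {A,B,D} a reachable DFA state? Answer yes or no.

Start state of the DFA: {A}.
{A} --a--> {A,C,E}  [new]
{A} --b--> {B,C}  [new]
{A,C,E} --a--> {A,B,C,D,E}  [new]
{A,C,E} --b--> {B,C}  [seen]
{B,C} --a--> {B,D,E}  [new]
{B,C} --b--> {C}  [new]
{A,B,C,D,E} --a--> {A,B,C,D,E}  [seen]
{A,B,C,D,E} --b--> {A,B,C}  [new]
{B,D,E} --a--> {A,B,D,E}  [new]
{B,D,E} --b--> {A,B,C}  [seen]
{C} --a--> {B,E}  [new]
{C} --b--> ∅  [new]
{A,B,C} --a--> {A,B,C,D,E}  [seen]
{A,B,C} --b--> {B,C}  [seen]
{A,B,D,E} --a--> {A,B,C,D,E}  [seen]
{A,B,D,E} --b--> {A,B,C}  [seen]
{B,E} --a--> {A,D,E}  [new]
{B,E} --b--> {C}  [seen]
∅ --a--> ∅  [seen]
∅ --b--> ∅  [seen]
{A,D,E} --a--> {A,B,C,D,E}  [seen]
{A,D,E} --b--> {A,B,C}  [seen]
Reachable DFA states: {A}, {A,C,E}, {B,C}, {A,B,C,D,E}, {B,D,E}, {C}, {A,B,C}, {A,B,D,E}, {B,E}, ∅, {A,D,E}.
{A,B,D} is not among them.

no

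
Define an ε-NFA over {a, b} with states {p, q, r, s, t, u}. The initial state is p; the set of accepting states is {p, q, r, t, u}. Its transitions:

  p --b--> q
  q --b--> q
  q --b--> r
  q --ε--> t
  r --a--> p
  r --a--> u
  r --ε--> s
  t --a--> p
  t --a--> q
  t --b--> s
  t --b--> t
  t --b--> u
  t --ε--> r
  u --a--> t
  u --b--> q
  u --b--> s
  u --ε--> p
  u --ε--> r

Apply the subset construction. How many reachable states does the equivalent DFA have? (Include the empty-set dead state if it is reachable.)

Start state of the DFA: {p} (ε-closure of the NFA start).
{p} --a--> ∅  [new]
{p} --b--> {q, r, s, t}  [new]
∅ --a--> ∅  [seen]
∅ --b--> ∅  [seen]
{q, r, s, t} --a--> {p, q, r, s, t, u}  [new]
{q, r, s, t} --b--> {p, q, r, s, t, u}  [seen]
{p, q, r, s, t, u} --a--> {p, q, r, s, t, u}  [seen]
{p, q, r, s, t, u} --b--> {p, q, r, s, t, u}  [seen]
Reachable DFA states: {p}, ∅, {q, r, s, t}, {p, q, r, s, t, u}.

4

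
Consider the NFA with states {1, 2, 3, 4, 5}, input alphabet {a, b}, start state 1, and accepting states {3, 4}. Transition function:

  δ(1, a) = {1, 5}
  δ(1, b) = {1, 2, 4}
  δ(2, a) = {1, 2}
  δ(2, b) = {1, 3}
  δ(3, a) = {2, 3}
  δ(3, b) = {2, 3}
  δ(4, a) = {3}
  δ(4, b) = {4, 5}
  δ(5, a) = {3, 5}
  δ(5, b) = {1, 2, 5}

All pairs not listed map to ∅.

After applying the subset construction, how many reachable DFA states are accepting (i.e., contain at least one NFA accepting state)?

5

Start state of the DFA: {1}.
{1} --a--> {1, 5}  [new]
{1} --b--> {1, 2, 4}  [new]
{1, 5} --a--> {1, 3, 5}  [new]
{1, 5} --b--> {1, 2, 4, 5}  [new]
{1, 2, 4} --a--> {1, 2, 3, 5}  [new]
{1, 2, 4} --b--> {1, 2, 3, 4, 5}  [new]
{1, 3, 5} --a--> {1, 2, 3, 5}  [seen]
{1, 3, 5} --b--> {1, 2, 3, 4, 5}  [seen]
{1, 2, 4, 5} --a--> {1, 2, 3, 5}  [seen]
{1, 2, 4, 5} --b--> {1, 2, 3, 4, 5}  [seen]
{1, 2, 3, 5} --a--> {1, 2, 3, 5}  [seen]
{1, 2, 3, 5} --b--> {1, 2, 3, 4, 5}  [seen]
{1, 2, 3, 4, 5} --a--> {1, 2, 3, 5}  [seen]
{1, 2, 3, 4, 5} --b--> {1, 2, 3, 4, 5}  [seen]
Reachable DFA states: {1}, {1, 5}, {1, 2, 4}, {1, 3, 5}, {1, 2, 4, 5}, {1, 2, 3, 5}, {1, 2, 3, 4, 5}.
Accepting DFA states (contain an NFA accepting state): {1, 2, 4}, {1, 3, 5}, {1, 2, 4, 5}, {1, 2, 3, 5}, {1, 2, 3, 4, 5}.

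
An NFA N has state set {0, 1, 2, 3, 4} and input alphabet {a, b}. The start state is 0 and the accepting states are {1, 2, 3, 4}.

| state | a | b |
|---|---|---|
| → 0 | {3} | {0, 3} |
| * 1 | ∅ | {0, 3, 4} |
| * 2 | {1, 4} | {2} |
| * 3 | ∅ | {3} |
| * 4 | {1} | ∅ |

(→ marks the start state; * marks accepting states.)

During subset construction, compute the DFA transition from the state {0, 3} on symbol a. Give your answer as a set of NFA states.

{3}

δ(0,a) = {3}; δ(3,a) = ∅.
Union: {3}.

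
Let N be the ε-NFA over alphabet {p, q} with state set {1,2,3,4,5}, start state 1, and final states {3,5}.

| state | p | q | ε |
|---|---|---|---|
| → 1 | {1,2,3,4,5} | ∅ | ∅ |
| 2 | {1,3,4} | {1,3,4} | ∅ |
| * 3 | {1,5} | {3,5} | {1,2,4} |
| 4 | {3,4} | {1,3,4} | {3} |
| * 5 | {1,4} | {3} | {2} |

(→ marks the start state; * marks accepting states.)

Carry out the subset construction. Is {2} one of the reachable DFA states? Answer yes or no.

no

Start state of the DFA: {1} (ε-closure of the NFA start).
{1} --p--> {1,2,3,4,5}  [new]
{1} --q--> ∅  [new]
{1,2,3,4,5} --p--> {1,2,3,4,5}  [seen]
{1,2,3,4,5} --q--> {1,2,3,4,5}  [seen]
∅ --p--> ∅  [seen]
∅ --q--> ∅  [seen]
Reachable DFA states: {1}, {1,2,3,4,5}, ∅.
{2} is not among them.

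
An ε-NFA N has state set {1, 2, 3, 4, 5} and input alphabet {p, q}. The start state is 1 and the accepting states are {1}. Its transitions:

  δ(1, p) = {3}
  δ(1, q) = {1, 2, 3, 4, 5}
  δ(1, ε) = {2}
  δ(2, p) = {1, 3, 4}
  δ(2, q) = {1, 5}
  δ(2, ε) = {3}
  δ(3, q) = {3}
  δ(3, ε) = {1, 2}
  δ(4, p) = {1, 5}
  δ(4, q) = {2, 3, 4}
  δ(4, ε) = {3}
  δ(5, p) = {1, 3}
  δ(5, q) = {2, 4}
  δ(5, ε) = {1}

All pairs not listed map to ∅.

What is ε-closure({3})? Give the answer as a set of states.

Begin with {3}.
3 →ε {1, 2}; add 1, 2.
ε-closure = {1, 2, 3}.

{1, 2, 3}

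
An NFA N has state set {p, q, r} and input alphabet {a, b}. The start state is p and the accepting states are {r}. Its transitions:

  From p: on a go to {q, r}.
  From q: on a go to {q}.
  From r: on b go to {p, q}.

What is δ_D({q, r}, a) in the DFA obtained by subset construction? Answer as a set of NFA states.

{q}

δ(q,a) = {q}; δ(r,a) = ∅.
Union: {q}.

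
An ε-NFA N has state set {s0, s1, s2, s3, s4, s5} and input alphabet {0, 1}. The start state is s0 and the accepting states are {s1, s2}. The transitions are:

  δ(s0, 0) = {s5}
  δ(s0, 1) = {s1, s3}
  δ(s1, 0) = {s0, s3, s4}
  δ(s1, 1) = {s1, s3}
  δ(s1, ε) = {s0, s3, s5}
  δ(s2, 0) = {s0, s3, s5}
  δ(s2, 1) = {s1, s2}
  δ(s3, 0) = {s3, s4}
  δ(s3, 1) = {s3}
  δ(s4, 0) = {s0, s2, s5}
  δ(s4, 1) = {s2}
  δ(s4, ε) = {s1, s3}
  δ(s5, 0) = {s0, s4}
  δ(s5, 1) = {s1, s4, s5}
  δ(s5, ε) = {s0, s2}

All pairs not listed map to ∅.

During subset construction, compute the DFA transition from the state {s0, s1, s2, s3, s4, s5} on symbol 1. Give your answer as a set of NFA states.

{s0, s1, s2, s3, s4, s5}

δ(s0,1) = {s1, s3}; δ(s1,1) = {s1, s3}; δ(s2,1) = {s1, s2}; δ(s3,1) = {s3}; δ(s4,1) = {s2}; δ(s5,1) = {s1, s4, s5}.
Union: {s1, s2, s3, s4, s5}.
ε-closure gives {s0, s1, s2, s3, s4, s5}.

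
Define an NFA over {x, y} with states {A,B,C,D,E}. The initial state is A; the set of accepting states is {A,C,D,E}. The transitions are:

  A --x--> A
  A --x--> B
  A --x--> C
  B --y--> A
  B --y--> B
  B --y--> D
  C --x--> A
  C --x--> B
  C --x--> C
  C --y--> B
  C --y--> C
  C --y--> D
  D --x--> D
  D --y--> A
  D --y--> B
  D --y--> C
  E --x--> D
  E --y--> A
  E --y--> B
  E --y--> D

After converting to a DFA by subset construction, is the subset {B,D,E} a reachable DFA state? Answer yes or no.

no

Start state of the DFA: {A}.
{A} --x--> {A,B,C}  [new]
{A} --y--> ∅  [new]
{A,B,C} --x--> {A,B,C}  [seen]
{A,B,C} --y--> {A,B,C,D}  [new]
∅ --x--> ∅  [seen]
∅ --y--> ∅  [seen]
{A,B,C,D} --x--> {A,B,C,D}  [seen]
{A,B,C,D} --y--> {A,B,C,D}  [seen]
Reachable DFA states: {A}, {A,B,C}, ∅, {A,B,C,D}.
{B,D,E} is not among them.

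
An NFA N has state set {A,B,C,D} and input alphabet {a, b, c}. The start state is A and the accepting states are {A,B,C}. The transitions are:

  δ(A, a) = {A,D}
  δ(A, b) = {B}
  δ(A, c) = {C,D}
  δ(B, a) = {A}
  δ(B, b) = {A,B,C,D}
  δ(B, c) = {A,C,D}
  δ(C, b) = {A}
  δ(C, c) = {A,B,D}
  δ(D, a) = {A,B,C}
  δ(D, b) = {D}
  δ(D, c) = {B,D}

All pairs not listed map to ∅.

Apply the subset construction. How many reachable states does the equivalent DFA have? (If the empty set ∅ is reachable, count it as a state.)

10

Start state of the DFA: {A}.
{A} --a--> {A,D}  [new]
{A} --b--> {B}  [new]
{A} --c--> {C,D}  [new]
{A,D} --a--> {A,B,C,D}  [new]
{A,D} --b--> {B,D}  [new]
{A,D} --c--> {B,C,D}  [new]
{B} --a--> {A}  [seen]
{B} --b--> {A,B,C,D}  [seen]
{B} --c--> {A,C,D}  [new]
{C,D} --a--> {A,B,C}  [new]
{C,D} --b--> {A,D}  [seen]
{C,D} --c--> {A,B,D}  [new]
{A,B,C,D} --a--> {A,B,C,D}  [seen]
{A,B,C,D} --b--> {A,B,C,D}  [seen]
{A,B,C,D} --c--> {A,B,C,D}  [seen]
{B,D} --a--> {A,B,C}  [seen]
{B,D} --b--> {A,B,C,D}  [seen]
{B,D} --c--> {A,B,C,D}  [seen]
{B,C,D} --a--> {A,B,C}  [seen]
{B,C,D} --b--> {A,B,C,D}  [seen]
{B,C,D} --c--> {A,B,C,D}  [seen]
{A,C,D} --a--> {A,B,C,D}  [seen]
{A,C,D} --b--> {A,B,D}  [seen]
{A,C,D} --c--> {A,B,C,D}  [seen]
{A,B,C} --a--> {A,D}  [seen]
{A,B,C} --b--> {A,B,C,D}  [seen]
{A,B,C} --c--> {A,B,C,D}  [seen]
{A,B,D} --a--> {A,B,C,D}  [seen]
{A,B,D} --b--> {A,B,C,D}  [seen]
{A,B,D} --c--> {A,B,C,D}  [seen]
Reachable DFA states: {A}, {A,D}, {B}, {C,D}, {A,B,C,D}, {B,D}, {B,C,D}, {A,C,D}, {A,B,C}, {A,B,D}.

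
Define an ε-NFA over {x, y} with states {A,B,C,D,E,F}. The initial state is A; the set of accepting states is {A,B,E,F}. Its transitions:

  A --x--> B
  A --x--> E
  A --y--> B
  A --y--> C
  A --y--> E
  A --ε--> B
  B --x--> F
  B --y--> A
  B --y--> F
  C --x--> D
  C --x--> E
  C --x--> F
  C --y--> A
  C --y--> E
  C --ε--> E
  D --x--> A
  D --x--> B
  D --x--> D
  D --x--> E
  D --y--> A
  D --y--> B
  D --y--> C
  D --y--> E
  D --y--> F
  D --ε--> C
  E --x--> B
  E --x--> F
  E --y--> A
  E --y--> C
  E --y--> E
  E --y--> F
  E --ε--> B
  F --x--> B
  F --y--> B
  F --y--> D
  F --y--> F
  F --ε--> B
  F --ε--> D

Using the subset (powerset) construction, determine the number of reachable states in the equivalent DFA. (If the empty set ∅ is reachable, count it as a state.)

Start state of the DFA: {A,B} (ε-closure of the NFA start).
{A,B} --x--> {B,C,D,E,F}  [new]
{A,B} --y--> {A,B,C,D,E,F}  [new]
{B,C,D,E,F} --x--> {A,B,C,D,E,F}  [seen]
{B,C,D,E,F} --y--> {A,B,C,D,E,F}  [seen]
{A,B,C,D,E,F} --x--> {A,B,C,D,E,F}  [seen]
{A,B,C,D,E,F} --y--> {A,B,C,D,E,F}  [seen]
Reachable DFA states: {A,B}, {B,C,D,E,F}, {A,B,C,D,E,F}.

3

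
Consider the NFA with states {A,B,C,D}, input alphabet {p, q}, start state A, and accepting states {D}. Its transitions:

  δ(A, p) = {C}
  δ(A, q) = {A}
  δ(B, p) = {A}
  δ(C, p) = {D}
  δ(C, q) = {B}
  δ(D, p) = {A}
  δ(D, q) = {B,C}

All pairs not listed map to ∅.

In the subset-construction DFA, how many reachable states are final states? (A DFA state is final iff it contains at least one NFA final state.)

Start state of the DFA: {A}.
{A} --p--> {C}  [new]
{A} --q--> {A}  [seen]
{C} --p--> {D}  [new]
{C} --q--> {B}  [new]
{D} --p--> {A}  [seen]
{D} --q--> {B,C}  [new]
{B} --p--> {A}  [seen]
{B} --q--> ∅  [new]
{B,C} --p--> {A,D}  [new]
{B,C} --q--> {B}  [seen]
∅ --p--> ∅  [seen]
∅ --q--> ∅  [seen]
{A,D} --p--> {A,C}  [new]
{A,D} --q--> {A,B,C}  [new]
{A,C} --p--> {C,D}  [new]
{A,C} --q--> {A,B}  [new]
{A,B,C} --p--> {A,C,D}  [new]
{A,B,C} --q--> {A,B}  [seen]
{C,D} --p--> {A,D}  [seen]
{C,D} --q--> {B,C}  [seen]
{A,B} --p--> {A,C}  [seen]
{A,B} --q--> {A}  [seen]
{A,C,D} --p--> {A,C,D}  [seen]
{A,C,D} --q--> {A,B,C}  [seen]
Reachable DFA states: {A}, {C}, {D}, {B}, {B,C}, ∅, {A,D}, {A,C}, {A,B,C}, {C,D}, {A,B}, {A,C,D}.
Accepting DFA states (contain an NFA accepting state): {D}, {A,D}, {C,D}, {A,C,D}.

4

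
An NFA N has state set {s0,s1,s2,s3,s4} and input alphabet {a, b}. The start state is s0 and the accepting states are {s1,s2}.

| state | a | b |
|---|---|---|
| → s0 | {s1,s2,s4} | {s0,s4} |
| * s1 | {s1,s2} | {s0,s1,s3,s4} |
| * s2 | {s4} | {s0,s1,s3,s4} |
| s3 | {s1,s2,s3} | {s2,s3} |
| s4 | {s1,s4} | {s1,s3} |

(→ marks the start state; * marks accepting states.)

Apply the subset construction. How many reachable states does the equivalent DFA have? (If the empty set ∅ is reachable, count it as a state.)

Start state of the DFA: {s0}.
{s0} --a--> {s1,s2,s4}  [new]
{s0} --b--> {s0,s4}  [new]
{s1,s2,s4} --a--> {s1,s2,s4}  [seen]
{s1,s2,s4} --b--> {s0,s1,s3,s4}  [new]
{s0,s4} --a--> {s1,s2,s4}  [seen]
{s0,s4} --b--> {s0,s1,s3,s4}  [seen]
{s0,s1,s3,s4} --a--> {s1,s2,s3,s4}  [new]
{s0,s1,s3,s4} --b--> {s0,s1,s2,s3,s4}  [new]
{s1,s2,s3,s4} --a--> {s1,s2,s3,s4}  [seen]
{s1,s2,s3,s4} --b--> {s0,s1,s2,s3,s4}  [seen]
{s0,s1,s2,s3,s4} --a--> {s1,s2,s3,s4}  [seen]
{s0,s1,s2,s3,s4} --b--> {s0,s1,s2,s3,s4}  [seen]
Reachable DFA states: {s0}, {s1,s2,s4}, {s0,s4}, {s0,s1,s3,s4}, {s1,s2,s3,s4}, {s0,s1,s2,s3,s4}.

6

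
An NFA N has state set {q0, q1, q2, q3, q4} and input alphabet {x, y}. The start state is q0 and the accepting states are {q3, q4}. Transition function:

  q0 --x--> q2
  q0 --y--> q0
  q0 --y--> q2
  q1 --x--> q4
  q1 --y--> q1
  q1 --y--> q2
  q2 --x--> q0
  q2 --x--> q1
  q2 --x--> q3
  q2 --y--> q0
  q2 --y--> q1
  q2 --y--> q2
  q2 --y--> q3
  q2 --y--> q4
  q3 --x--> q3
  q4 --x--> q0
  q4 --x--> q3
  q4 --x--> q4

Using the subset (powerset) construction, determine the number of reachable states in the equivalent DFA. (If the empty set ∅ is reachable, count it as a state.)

Start state of the DFA: {q0}.
{q0} --x--> {q2}  [new]
{q0} --y--> {q0, q2}  [new]
{q2} --x--> {q0, q1, q3}  [new]
{q2} --y--> {q0, q1, q2, q3, q4}  [new]
{q0, q2} --x--> {q0, q1, q2, q3}  [new]
{q0, q2} --y--> {q0, q1, q2, q3, q4}  [seen]
{q0, q1, q3} --x--> {q2, q3, q4}  [new]
{q0, q1, q3} --y--> {q0, q1, q2}  [new]
{q0, q1, q2, q3, q4} --x--> {q0, q1, q2, q3, q4}  [seen]
{q0, q1, q2, q3, q4} --y--> {q0, q1, q2, q3, q4}  [seen]
{q0, q1, q2, q3} --x--> {q0, q1, q2, q3, q4}  [seen]
{q0, q1, q2, q3} --y--> {q0, q1, q2, q3, q4}  [seen]
{q2, q3, q4} --x--> {q0, q1, q3, q4}  [new]
{q2, q3, q4} --y--> {q0, q1, q2, q3, q4}  [seen]
{q0, q1, q2} --x--> {q0, q1, q2, q3, q4}  [seen]
{q0, q1, q2} --y--> {q0, q1, q2, q3, q4}  [seen]
{q0, q1, q3, q4} --x--> {q0, q2, q3, q4}  [new]
{q0, q1, q3, q4} --y--> {q0, q1, q2}  [seen]
{q0, q2, q3, q4} --x--> {q0, q1, q2, q3, q4}  [seen]
{q0, q2, q3, q4} --y--> {q0, q1, q2, q3, q4}  [seen]
Reachable DFA states: {q0}, {q2}, {q0, q2}, {q0, q1, q3}, {q0, q1, q2, q3, q4}, {q0, q1, q2, q3}, {q2, q3, q4}, {q0, q1, q2}, {q0, q1, q3, q4}, {q0, q2, q3, q4}.

10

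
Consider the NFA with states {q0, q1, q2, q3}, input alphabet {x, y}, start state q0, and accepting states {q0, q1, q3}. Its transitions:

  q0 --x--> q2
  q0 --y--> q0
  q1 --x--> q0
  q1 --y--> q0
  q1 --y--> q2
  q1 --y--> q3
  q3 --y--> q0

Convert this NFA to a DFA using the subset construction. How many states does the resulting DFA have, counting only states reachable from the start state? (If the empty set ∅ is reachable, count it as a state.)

3

Start state of the DFA: {q0}.
{q0} --x--> {q2}  [new]
{q0} --y--> {q0}  [seen]
{q2} --x--> ∅  [new]
{q2} --y--> ∅  [seen]
∅ --x--> ∅  [seen]
∅ --y--> ∅  [seen]
Reachable DFA states: {q0}, {q2}, ∅.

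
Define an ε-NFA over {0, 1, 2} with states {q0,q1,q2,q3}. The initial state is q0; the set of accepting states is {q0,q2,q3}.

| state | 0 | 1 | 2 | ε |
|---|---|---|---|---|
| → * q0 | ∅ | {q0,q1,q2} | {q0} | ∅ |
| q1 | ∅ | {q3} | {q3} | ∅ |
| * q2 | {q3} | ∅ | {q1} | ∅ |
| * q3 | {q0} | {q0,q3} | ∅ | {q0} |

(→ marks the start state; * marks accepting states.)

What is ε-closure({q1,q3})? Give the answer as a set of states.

{q0,q1,q3}

Begin with {q1,q3}.
q3 →ε {q0}; add q0.
ε-closure = {q0,q1,q3}.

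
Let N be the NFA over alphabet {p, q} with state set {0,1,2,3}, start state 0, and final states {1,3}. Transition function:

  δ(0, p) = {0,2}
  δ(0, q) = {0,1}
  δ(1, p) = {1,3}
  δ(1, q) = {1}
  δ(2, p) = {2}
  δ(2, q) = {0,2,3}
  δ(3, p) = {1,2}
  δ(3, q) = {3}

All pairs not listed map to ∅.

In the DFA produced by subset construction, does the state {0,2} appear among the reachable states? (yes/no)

yes

Start state of the DFA: {0}.
{0} --p--> {0,2}  [new]
{0} --q--> {0,1}  [new]
{0,2} --p--> {0,2}  [seen]
{0,2} --q--> {0,1,2,3}  [new]
{0,1} --p--> {0,1,2,3}  [seen]
{0,1} --q--> {0,1}  [seen]
{0,1,2,3} --p--> {0,1,2,3}  [seen]
{0,1,2,3} --q--> {0,1,2,3}  [seen]
Reachable DFA states: {0}, {0,2}, {0,1}, {0,1,2,3}.
{0,2} is among them.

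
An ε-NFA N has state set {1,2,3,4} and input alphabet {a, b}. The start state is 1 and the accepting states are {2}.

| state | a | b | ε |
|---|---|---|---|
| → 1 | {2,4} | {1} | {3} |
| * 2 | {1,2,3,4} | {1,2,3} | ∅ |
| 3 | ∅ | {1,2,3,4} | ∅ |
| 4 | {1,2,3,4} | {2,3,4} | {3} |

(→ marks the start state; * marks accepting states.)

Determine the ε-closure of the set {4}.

Begin with {4}.
4 →ε {3}; add 3.
ε-closure = {3,4}.

{3,4}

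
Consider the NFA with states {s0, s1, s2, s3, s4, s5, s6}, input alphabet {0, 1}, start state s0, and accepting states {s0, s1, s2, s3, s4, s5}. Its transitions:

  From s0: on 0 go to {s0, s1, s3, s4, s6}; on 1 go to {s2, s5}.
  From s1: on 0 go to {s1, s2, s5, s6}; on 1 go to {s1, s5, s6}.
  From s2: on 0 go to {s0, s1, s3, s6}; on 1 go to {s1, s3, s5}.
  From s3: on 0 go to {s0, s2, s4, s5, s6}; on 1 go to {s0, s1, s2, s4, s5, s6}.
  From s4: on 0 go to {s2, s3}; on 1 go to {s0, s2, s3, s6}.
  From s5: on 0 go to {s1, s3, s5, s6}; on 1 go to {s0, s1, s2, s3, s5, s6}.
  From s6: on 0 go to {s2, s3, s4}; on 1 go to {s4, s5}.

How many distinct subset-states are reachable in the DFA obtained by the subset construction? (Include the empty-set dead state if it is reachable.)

6

Start state of the DFA: {s0}.
{s0} --0--> {s0, s1, s3, s4, s6}  [new]
{s0} --1--> {s2, s5}  [new]
{s0, s1, s3, s4, s6} --0--> {s0, s1, s2, s3, s4, s5, s6}  [new]
{s0, s1, s3, s4, s6} --1--> {s0, s1, s2, s3, s4, s5, s6}  [seen]
{s2, s5} --0--> {s0, s1, s3, s5, s6}  [new]
{s2, s5} --1--> {s0, s1, s2, s3, s5, s6}  [new]
{s0, s1, s2, s3, s4, s5, s6} --0--> {s0, s1, s2, s3, s4, s5, s6}  [seen]
{s0, s1, s2, s3, s4, s5, s6} --1--> {s0, s1, s2, s3, s4, s5, s6}  [seen]
{s0, s1, s3, s5, s6} --0--> {s0, s1, s2, s3, s4, s5, s6}  [seen]
{s0, s1, s3, s5, s6} --1--> {s0, s1, s2, s3, s4, s5, s6}  [seen]
{s0, s1, s2, s3, s5, s6} --0--> {s0, s1, s2, s3, s4, s5, s6}  [seen]
{s0, s1, s2, s3, s5, s6} --1--> {s0, s1, s2, s3, s4, s5, s6}  [seen]
Reachable DFA states: {s0}, {s0, s1, s3, s4, s6}, {s2, s5}, {s0, s1, s2, s3, s4, s5, s6}, {s0, s1, s3, s5, s6}, {s0, s1, s2, s3, s5, s6}.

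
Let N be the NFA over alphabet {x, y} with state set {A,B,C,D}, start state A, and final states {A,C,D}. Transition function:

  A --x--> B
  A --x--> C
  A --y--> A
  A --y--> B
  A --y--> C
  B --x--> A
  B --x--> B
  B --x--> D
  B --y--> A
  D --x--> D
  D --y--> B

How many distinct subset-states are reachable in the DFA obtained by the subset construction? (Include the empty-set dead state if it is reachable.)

5

Start state of the DFA: {A}.
{A} --x--> {B,C}  [new]
{A} --y--> {A,B,C}  [new]
{B,C} --x--> {A,B,D}  [new]
{B,C} --y--> {A}  [seen]
{A,B,C} --x--> {A,B,C,D}  [new]
{A,B,C} --y--> {A,B,C}  [seen]
{A,B,D} --x--> {A,B,C,D}  [seen]
{A,B,D} --y--> {A,B,C}  [seen]
{A,B,C,D} --x--> {A,B,C,D}  [seen]
{A,B,C,D} --y--> {A,B,C}  [seen]
Reachable DFA states: {A}, {B,C}, {A,B,C}, {A,B,D}, {A,B,C,D}.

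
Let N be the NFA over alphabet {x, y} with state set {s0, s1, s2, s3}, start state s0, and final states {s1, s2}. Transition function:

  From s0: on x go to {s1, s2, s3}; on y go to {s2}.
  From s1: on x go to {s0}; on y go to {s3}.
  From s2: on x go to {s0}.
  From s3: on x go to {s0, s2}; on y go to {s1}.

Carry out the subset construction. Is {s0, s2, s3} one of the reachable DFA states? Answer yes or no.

no

Start state of the DFA: {s0}.
{s0} --x--> {s1, s2, s3}  [new]
{s0} --y--> {s2}  [new]
{s1, s2, s3} --x--> {s0, s2}  [new]
{s1, s2, s3} --y--> {s1, s3}  [new]
{s2} --x--> {s0}  [seen]
{s2} --y--> ∅  [new]
{s0, s2} --x--> {s0, s1, s2, s3}  [new]
{s0, s2} --y--> {s2}  [seen]
{s1, s3} --x--> {s0, s2}  [seen]
{s1, s3} --y--> {s1, s3}  [seen]
∅ --x--> ∅  [seen]
∅ --y--> ∅  [seen]
{s0, s1, s2, s3} --x--> {s0, s1, s2, s3}  [seen]
{s0, s1, s2, s3} --y--> {s1, s2, s3}  [seen]
Reachable DFA states: {s0}, {s1, s2, s3}, {s2}, {s0, s2}, {s1, s3}, ∅, {s0, s1, s2, s3}.
{s0, s2, s3} is not among them.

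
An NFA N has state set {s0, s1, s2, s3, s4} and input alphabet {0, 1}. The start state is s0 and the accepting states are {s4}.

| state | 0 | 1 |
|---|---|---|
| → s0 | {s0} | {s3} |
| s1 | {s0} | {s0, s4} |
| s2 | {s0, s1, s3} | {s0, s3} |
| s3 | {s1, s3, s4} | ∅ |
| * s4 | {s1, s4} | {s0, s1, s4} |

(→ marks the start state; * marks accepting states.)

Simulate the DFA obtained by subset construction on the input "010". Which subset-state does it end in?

Start: {s0}.
δ(s0,0) = {s0}.
Union: {s0}.
After 0: {s0}.
δ(s0,1) = {s3}.
Union: {s3}.
After 1: {s3}.
δ(s3,0) = {s1, s3, s4}.
Union: {s1, s3, s4}.
After 0: {s1, s3, s4}.

{s1, s3, s4}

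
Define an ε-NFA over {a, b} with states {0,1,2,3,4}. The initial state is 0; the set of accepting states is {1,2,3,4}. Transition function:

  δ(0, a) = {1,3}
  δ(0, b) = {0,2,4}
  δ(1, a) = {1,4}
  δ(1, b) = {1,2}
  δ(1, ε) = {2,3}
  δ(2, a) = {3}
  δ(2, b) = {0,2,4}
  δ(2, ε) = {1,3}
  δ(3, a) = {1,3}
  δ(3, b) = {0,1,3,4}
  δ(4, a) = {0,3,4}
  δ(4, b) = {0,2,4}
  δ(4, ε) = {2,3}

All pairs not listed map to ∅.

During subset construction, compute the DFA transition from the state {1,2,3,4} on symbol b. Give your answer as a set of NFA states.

{0,1,2,3,4}

δ(1,b) = {1,2}; δ(2,b) = {0,2,4}; δ(3,b) = {0,1,3,4}; δ(4,b) = {0,2,4}.
Union: {0,1,2,3,4}.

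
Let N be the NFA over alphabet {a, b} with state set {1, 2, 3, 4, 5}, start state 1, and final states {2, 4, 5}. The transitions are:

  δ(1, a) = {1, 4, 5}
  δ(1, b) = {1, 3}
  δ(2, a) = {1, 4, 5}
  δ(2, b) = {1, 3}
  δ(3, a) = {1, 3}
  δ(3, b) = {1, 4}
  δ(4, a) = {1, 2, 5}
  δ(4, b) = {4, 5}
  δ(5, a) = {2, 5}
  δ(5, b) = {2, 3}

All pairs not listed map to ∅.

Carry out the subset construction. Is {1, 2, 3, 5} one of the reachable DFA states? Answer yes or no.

Start state of the DFA: {1}.
{1} --a--> {1, 4, 5}  [new]
{1} --b--> {1, 3}  [new]
{1, 4, 5} --a--> {1, 2, 4, 5}  [new]
{1, 4, 5} --b--> {1, 2, 3, 4, 5}  [new]
{1, 3} --a--> {1, 3, 4, 5}  [new]
{1, 3} --b--> {1, 3, 4}  [new]
{1, 2, 4, 5} --a--> {1, 2, 4, 5}  [seen]
{1, 2, 4, 5} --b--> {1, 2, 3, 4, 5}  [seen]
{1, 2, 3, 4, 5} --a--> {1, 2, 3, 4, 5}  [seen]
{1, 2, 3, 4, 5} --b--> {1, 2, 3, 4, 5}  [seen]
{1, 3, 4, 5} --a--> {1, 2, 3, 4, 5}  [seen]
{1, 3, 4, 5} --b--> {1, 2, 3, 4, 5}  [seen]
{1, 3, 4} --a--> {1, 2, 3, 4, 5}  [seen]
{1, 3, 4} --b--> {1, 3, 4, 5}  [seen]
Reachable DFA states: {1}, {1, 4, 5}, {1, 3}, {1, 2, 4, 5}, {1, 2, 3, 4, 5}, {1, 3, 4, 5}, {1, 3, 4}.
{1, 2, 3, 5} is not among them.

no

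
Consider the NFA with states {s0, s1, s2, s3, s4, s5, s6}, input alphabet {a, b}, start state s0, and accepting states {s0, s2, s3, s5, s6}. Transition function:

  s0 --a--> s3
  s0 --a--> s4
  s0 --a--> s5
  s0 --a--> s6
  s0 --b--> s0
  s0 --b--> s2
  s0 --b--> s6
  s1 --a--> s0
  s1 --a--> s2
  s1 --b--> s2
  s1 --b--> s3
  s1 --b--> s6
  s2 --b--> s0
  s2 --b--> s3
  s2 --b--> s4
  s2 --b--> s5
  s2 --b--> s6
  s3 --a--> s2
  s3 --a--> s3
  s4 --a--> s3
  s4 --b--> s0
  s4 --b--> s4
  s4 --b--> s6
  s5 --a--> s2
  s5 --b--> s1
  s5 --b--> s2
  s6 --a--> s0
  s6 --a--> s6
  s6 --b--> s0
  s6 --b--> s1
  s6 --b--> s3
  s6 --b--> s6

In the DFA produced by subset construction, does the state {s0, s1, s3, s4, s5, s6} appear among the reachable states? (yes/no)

no

Start state of the DFA: {s0}.
{s0} --a--> {s3, s4, s5, s6}  [new]
{s0} --b--> {s0, s2, s6}  [new]
{s3, s4, s5, s6} --a--> {s0, s2, s3, s6}  [new]
{s3, s4, s5, s6} --b--> {s0, s1, s2, s3, s4, s6}  [new]
{s0, s2, s6} --a--> {s0, s3, s4, s5, s6}  [new]
{s0, s2, s6} --b--> {s0, s1, s2, s3, s4, s5, s6}  [new]
{s0, s2, s3, s6} --a--> {s0, s2, s3, s4, s5, s6}  [new]
{s0, s2, s3, s6} --b--> {s0, s1, s2, s3, s4, s5, s6}  [seen]
{s0, s1, s2, s3, s4, s6} --a--> {s0, s2, s3, s4, s5, s6}  [seen]
{s0, s1, s2, s3, s4, s6} --b--> {s0, s1, s2, s3, s4, s5, s6}  [seen]
{s0, s3, s4, s5, s6} --a--> {s0, s2, s3, s4, s5, s6}  [seen]
{s0, s3, s4, s5, s6} --b--> {s0, s1, s2, s3, s4, s6}  [seen]
{s0, s1, s2, s3, s4, s5, s6} --a--> {s0, s2, s3, s4, s5, s6}  [seen]
{s0, s1, s2, s3, s4, s5, s6} --b--> {s0, s1, s2, s3, s4, s5, s6}  [seen]
{s0, s2, s3, s4, s5, s6} --a--> {s0, s2, s3, s4, s5, s6}  [seen]
{s0, s2, s3, s4, s5, s6} --b--> {s0, s1, s2, s3, s4, s5, s6}  [seen]
Reachable DFA states: {s0}, {s3, s4, s5, s6}, {s0, s2, s6}, {s0, s2, s3, s6}, {s0, s1, s2, s3, s4, s6}, {s0, s3, s4, s5, s6}, {s0, s1, s2, s3, s4, s5, s6}, {s0, s2, s3, s4, s5, s6}.
{s0, s1, s3, s4, s5, s6} is not among them.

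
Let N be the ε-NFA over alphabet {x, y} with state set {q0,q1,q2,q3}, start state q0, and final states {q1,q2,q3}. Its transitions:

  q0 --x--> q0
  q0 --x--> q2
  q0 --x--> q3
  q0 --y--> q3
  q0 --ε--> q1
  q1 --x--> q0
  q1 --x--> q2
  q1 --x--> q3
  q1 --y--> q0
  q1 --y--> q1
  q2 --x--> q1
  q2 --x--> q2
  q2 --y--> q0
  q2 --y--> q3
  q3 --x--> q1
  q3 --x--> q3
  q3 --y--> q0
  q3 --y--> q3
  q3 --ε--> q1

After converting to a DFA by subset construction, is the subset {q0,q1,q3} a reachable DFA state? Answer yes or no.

Start state of the DFA: {q0,q1} (ε-closure of the NFA start).
{q0,q1} --x--> {q0,q1,q2,q3}  [new]
{q0,q1} --y--> {q0,q1,q3}  [new]
{q0,q1,q2,q3} --x--> {q0,q1,q2,q3}  [seen]
{q0,q1,q2,q3} --y--> {q0,q1,q3}  [seen]
{q0,q1,q3} --x--> {q0,q1,q2,q3}  [seen]
{q0,q1,q3} --y--> {q0,q1,q3}  [seen]
Reachable DFA states: {q0,q1}, {q0,q1,q2,q3}, {q0,q1,q3}.
{q0,q1,q3} is among them.

yes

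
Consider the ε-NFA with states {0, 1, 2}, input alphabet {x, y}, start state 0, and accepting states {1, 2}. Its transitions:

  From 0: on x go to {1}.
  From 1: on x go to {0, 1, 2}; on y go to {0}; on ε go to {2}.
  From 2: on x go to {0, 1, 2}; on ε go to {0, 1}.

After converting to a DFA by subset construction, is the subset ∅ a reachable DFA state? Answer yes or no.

Start state of the DFA: {0} (ε-closure of the NFA start).
{0} --x--> {0, 1, 2}  [new]
{0} --y--> ∅  [new]
{0, 1, 2} --x--> {0, 1, 2}  [seen]
{0, 1, 2} --y--> {0}  [seen]
∅ --x--> ∅  [seen]
∅ --y--> ∅  [seen]
Reachable DFA states: {0}, {0, 1, 2}, ∅.
∅ is among them.

yes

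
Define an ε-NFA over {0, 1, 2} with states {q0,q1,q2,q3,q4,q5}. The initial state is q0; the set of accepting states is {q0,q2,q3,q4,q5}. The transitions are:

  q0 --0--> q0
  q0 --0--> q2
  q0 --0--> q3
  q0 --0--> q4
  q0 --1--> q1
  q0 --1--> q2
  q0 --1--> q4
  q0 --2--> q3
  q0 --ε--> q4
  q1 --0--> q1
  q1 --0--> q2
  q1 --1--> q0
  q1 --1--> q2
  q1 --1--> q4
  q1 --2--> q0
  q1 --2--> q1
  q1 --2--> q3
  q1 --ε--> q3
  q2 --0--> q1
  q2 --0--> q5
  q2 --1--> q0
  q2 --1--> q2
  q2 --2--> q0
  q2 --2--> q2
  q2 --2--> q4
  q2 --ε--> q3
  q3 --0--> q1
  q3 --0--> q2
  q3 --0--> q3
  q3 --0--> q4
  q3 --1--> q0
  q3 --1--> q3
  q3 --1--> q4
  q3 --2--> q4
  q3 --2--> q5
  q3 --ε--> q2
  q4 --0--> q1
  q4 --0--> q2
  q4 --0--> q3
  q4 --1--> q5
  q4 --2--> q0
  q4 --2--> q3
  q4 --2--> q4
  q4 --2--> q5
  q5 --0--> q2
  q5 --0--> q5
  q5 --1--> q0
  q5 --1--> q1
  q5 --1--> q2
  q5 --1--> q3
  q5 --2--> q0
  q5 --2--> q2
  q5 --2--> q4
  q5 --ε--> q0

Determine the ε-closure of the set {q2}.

Begin with {q2}.
q2 →ε {q3}; add q3.
ε-closure = {q2,q3}.

{q2,q3}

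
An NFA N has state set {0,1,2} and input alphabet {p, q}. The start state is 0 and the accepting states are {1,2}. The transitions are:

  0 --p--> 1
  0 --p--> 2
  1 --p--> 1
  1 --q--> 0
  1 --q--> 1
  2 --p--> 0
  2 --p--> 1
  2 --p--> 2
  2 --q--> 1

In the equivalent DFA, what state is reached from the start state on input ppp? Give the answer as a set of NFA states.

Start: {0}.
δ(0,p) = {1,2}.
Union: {1,2}.
After p: {1,2}.
δ(1,p) = {1}; δ(2,p) = {0,1,2}.
Union: {0,1,2}.
After p: {0,1,2}.
δ(0,p) = {1,2}; δ(1,p) = {1}; δ(2,p) = {0,1,2}.
Union: {0,1,2}.
After p: {0,1,2}.

{0,1,2}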